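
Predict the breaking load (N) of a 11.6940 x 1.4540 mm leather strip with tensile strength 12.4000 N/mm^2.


Formula: F = TS * w * t
Substituting: F = 12.4000 * 11.6940 * 1.4540
Result: 210.8381 N


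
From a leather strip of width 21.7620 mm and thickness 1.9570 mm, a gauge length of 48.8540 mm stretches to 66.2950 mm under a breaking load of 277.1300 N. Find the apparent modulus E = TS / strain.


TS = F / (w * t) = 277.1300 / (21.7620 * 1.9570) = 6.5072 N/mm^2
strain = (Lf - L0) / L0 = (66.2950 - 48.8540) / 48.8540 = 0.3570
E = TS / strain = 6.5072 / 0.3570 = 18.2273 N/mm^2


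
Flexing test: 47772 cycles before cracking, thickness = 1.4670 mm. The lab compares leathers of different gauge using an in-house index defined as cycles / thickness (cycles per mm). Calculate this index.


Formula: Index = cycles / thickness
Substituting: Index = 47772 / 1.4670
Result: 32564.4172 cycles/mm


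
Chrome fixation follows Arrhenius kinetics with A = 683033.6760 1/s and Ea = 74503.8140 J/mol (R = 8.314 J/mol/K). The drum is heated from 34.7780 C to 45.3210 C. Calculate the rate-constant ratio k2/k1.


T1 = 34.7780 + 273.15 = 307.9280 K; T2 = 45.3210 + 273.15 = 318.4710 K
k1 = A * exp(-Ea/(R*T1)) = 683033.6760 * exp(-74503.8140/(8.314*307.9280)) = 1.5693e-07 1/s
k2 = A * exp(-Ea/(R*T2)) = 683033.6760 * exp(-74503.8140/(8.314*318.4710)) = 4.1126e-07 1/s
k2/k1 = 4.1126e-07 / 1.5693e-07 = 2.6206


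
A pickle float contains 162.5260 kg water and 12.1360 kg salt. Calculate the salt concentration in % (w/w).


Formula: Conc = salt / (water + salt) * 100
Substituting: Conc = 12.1360 / (162.5260 + 12.1360) * 100
Result: 6.9483 %


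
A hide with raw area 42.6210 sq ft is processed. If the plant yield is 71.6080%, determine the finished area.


Formula: finished = raw * yield / 100
Substituting: finished = 42.6210 * 71.6080 / 100
Result: 30.5200 sq ft


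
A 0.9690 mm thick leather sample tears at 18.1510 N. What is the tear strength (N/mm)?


Formula: Tear strength = force / thickness
Substituting: Tear strength = 18.1510 / 0.9690
Result: 18.7317 N/mm


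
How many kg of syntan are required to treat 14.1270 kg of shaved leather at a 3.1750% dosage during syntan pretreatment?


Formula: Syntan = substrate * pct / 100
Substituting: Syntan = 14.1270 * 3.1750 / 100
Result: 0.4485 kg


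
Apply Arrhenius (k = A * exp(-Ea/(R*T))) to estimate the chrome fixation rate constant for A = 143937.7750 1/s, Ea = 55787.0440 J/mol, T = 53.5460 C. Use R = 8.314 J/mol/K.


T_K = T_C + 273.15 = 53.5460 + 273.15 = 326.6960 K
exponent = -Ea / (R * T_K) = -55787.0440 / (8.314 * 326.6960) = -20.5390
k = A * exp(exponent) = 143937.7750 * exp(-20.5390) = 1.7306e-04 1/s


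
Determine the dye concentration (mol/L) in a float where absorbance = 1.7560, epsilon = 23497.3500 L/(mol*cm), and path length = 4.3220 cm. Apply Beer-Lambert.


Formula: c = A / (epsilon * l)
Substituting: c = 1.7560 / (23497.3500 * 4.3220)
Result: 1.7291e-05 mol/L


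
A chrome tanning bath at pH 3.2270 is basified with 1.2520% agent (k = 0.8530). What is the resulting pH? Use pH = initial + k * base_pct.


Formula: pH_final = pH_initial + k * base_pct
Substituting: pH_final = 3.2270 + 0.8530 * 1.2520
Result: 4.2950


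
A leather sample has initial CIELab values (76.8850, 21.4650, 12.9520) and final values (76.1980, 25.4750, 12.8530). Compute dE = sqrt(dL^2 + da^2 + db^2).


dL = -0.6870, da = 4.0100, db = -0.099
dE = sqrt((-0.6870)^2 + 4.0100^2 + (-0.099)^2) = 4.0696


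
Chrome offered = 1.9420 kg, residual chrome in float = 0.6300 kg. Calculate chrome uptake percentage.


Formula: Uptake = (offered - residual) / offered * 100
Substituting: Uptake = (1.9420 - 0.6300) / 1.9420 * 100
Result: 67.5592 %


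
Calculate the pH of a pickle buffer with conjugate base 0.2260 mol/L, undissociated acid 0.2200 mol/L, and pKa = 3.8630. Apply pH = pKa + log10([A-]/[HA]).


ratio = [A-] / [HA] = 0.2260 / 0.2200 = 1.0273
log10(ratio) = 0.0116858
pH = pKa + log10(ratio) = 3.8630 + 0.0116858 = 3.8747


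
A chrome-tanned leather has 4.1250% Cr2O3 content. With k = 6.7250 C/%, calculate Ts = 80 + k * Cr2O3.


Formula: Ts = 80 + k * Cr2O3
Substituting: Ts = 80 + 6.7250 * 4.1250
Result: 107.7406 C


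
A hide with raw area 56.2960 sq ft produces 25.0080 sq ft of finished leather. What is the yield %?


Formula: Yield = finished / raw * 100
Substituting: Yield = 25.0080 / 56.2960 * 100
Result: 44.4223 %


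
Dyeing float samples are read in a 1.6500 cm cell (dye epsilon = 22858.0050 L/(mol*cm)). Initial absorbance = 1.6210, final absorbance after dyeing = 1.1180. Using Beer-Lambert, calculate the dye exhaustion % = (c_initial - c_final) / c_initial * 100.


c_initial = A_i / (epsilon * l) = 1.6210 / (22858.0050 * 1.6500) = 4.2979e-05 mol/L
c_final = A_f / (epsilon * l) = 1.1180 / (22858.0050 * 1.6500) = 2.9643e-05 mol/L
Exhaustion = (c_initial - c_final) / c_initial * 100 = (4.2979e-05 - 2.9643e-05) / 4.2979e-05 * 100 = 31.0302 %


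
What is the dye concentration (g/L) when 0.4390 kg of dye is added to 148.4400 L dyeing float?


Formula: Conc = dye_mass(kg) / volume(L) * 1000
Substituting: Conc = 0.4390 / 148.4400 * 1000
Result: 2.9574 g/L


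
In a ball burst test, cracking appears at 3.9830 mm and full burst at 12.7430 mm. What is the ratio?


Formula: Ratio = crack / burst
Substituting: Ratio = 3.9830 / 12.7430
Result: 0.3126


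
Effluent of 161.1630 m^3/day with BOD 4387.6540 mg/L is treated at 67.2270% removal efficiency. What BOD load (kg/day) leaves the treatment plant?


Load_in = volume * conc / 1000 = 161.1630 * 4387.6540 / 1000 = 707.1275 kg/day
Removed = Load_in * eff / 100 = 707.1275 * 67.2270 / 100 = 475.3806 kg/day
Load_out = Load_in - Removed = 707.1275 - 475.3806 = 231.7469 kg/day


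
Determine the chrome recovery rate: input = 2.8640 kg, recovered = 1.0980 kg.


Formula: Recovery = recovered / input * 100
Substituting: Recovery = 1.0980 / 2.8640 * 100
Result: 38.3380 %


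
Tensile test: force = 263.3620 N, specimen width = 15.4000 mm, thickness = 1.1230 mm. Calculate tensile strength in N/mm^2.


Formula: TS = force / (width * thickness)
Substituting: TS = 263.3620 / (15.4000 * 1.1230)
Result: 15.2283 N/mm^2


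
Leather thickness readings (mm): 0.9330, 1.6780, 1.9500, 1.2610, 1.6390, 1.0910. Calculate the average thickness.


Formula: Average = sum / n
Substituting: Average = 8.5520 / 6
Result: 1.4253 mm


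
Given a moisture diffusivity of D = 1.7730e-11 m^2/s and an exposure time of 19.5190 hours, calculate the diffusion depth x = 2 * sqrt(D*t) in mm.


t = 19.5190 hr * 3600 = 70268.4000 s
D * t = 1.7730e-11 * 70268.4000 = 1.2459e-06
x = 2 * sqrt(D*t) = 2 * sqrt(1.2459e-06) = 0.00223236 m = 2.2324 mm


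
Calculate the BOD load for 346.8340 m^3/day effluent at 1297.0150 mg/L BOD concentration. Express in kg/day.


Formula: BOD_load = volume * conc / 1000
Substituting: BOD_load = 346.8340 * 1297.0150 / 1000
Result: 449.8489 kg/day


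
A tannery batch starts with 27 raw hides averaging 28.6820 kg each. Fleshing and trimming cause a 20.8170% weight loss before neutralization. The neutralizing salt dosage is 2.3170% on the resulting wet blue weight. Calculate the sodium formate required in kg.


Total_raw = N * avg_wt = 27 * 28.6820 = 774.4140 kg
Substrate = Total_raw * (1 - loss/100) = 774.4140 * (1 - 20.8170/100) = 613.2042 kg
Neutralizer = Substrate * pct / 100 = 613.2042 * 2.3170 / 100 = 14.2079 kg


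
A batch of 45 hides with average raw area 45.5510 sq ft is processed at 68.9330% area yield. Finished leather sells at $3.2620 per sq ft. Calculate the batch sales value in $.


Raw_total = N * avg_area = 45 * 45.5510 = 2049.7950 sq ft
Finished = Raw_total * yield / 100 = 2049.7950 * 68.9330 / 100 = 1412.9852 sq ft
Value = Finished * price = 1412.9852 * 3.2620 = 4609.1577 $


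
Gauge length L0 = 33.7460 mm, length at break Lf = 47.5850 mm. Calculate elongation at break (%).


Formula: Elongation = (Lf - L0) / L0 * 100
Substituting: Elongation = (47.5850 - 33.7460) / 33.7460 * 100
Result: 41.0093 %


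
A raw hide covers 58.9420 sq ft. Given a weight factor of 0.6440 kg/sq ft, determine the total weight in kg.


Formula: Weight = area * weight_per_sqft
Substituting: Weight = 58.9420 * 0.6440
Result: 37.9586 kg


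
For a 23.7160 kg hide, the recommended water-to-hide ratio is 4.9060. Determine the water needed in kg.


Formula: Water = hide_weight * ratio
Substituting: Water = 23.7160 * 4.9060
Result: 116.3507 kg


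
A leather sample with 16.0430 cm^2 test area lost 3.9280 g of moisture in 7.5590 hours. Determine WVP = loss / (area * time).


Formula: WVP = loss / (area * time)
Substituting: WVP = 3.9280 / (16.0430 * 7.5590)
Result: 0.0323908 g/(cm^2*hr)


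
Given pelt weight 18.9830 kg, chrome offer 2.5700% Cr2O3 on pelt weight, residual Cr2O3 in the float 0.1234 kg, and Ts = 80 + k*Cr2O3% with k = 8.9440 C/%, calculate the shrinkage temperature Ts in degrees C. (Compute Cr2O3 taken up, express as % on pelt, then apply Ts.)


Offered = pelt * offer_pct / 100 = 18.9830 * 2.5700 / 100 = 0.4879 kg
Uptake = offered - residual = 0.4879 - 0.1234 = 0.3645 kg
Cr2O3% on pelt = uptake / pelt * 100 = 0.3645 / 18.9830 * 100 = 1.9199 %
Ts = 80 + k * Cr2O3% = 80 + 8.9440 * 1.9199 = 97.1720 C


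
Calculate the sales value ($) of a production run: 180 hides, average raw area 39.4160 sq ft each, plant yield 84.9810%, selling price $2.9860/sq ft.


Raw_total = N * avg_area = 180 * 39.4160 = 7094.8800 sq ft
Finished = Raw_total * yield / 100 = 7094.8800 * 84.9810 / 100 = 6029.3000 sq ft
Value = Finished * price = 6029.3000 * 2.9860 = 18003.4897 $


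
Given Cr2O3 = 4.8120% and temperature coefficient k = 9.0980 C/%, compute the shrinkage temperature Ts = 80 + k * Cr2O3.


Formula: Ts = 80 + k * Cr2O3
Substituting: Ts = 80 + 9.0980 * 4.8120
Result: 123.7796 C


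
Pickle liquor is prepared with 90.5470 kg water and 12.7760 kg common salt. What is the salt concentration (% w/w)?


Formula: Conc = salt / (water + salt) * 100
Substituting: Conc = 12.7760 / (90.5470 + 12.7760) * 100
Result: 12.3651 %


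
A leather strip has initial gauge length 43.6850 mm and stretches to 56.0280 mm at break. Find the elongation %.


Formula: Elongation = (Lf - L0) / L0 * 100
Substituting: Elongation = (56.0280 - 43.6850) / 43.6850 * 100
Result: 28.2545 %


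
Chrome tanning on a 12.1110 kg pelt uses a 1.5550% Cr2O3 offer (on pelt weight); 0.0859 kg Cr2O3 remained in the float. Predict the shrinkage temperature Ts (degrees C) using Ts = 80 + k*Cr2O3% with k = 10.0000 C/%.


Offered = pelt * offer_pct / 100 = 12.1110 * 1.5550 / 100 = 0.1883 kg
Uptake = offered - residual = 0.1883 - 0.0859 = 0.1024 kg
Cr2O3% on pelt = uptake / pelt * 100 = 0.1024 / 12.1110 * 100 = 0.8457 %
Ts = 80 + k * Cr2O3% = 80 + 10.0000 * 0.8457 = 88.4573 C


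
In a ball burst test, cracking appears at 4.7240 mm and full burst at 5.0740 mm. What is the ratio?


Formula: Ratio = crack / burst
Substituting: Ratio = 4.7240 / 5.0740
Result: 0.9310


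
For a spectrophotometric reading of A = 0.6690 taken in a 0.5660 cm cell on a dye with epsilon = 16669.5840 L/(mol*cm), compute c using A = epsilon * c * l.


Formula: c = A / (epsilon * l)
Substituting: c = 0.6690 / (16669.5840 * 0.5660)
Result: 7.0906e-05 mol/L


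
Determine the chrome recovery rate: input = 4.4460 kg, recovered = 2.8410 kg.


Formula: Recovery = recovered / input * 100
Substituting: Recovery = 2.8410 / 4.4460 * 100
Result: 63.9001 %


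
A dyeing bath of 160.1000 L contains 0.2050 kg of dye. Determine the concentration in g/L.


Formula: Conc = dye_mass(kg) / volume(L) * 1000
Substituting: Conc = 0.2050 / 160.1000 * 1000
Result: 1.2804 g/L


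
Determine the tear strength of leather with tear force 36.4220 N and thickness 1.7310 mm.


Formula: Tear strength = force / thickness
Substituting: Tear strength = 36.4220 / 1.7310
Result: 21.0410 N/mm


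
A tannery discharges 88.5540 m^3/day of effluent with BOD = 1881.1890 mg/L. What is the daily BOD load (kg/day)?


Formula: BOD_load = volume * conc / 1000
Substituting: BOD_load = 88.5540 * 1881.1890 / 1000
Result: 166.5868 kg/day


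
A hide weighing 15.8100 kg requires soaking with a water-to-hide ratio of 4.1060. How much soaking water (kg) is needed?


Formula: Water = hide_weight * ratio
Substituting: Water = 15.8100 * 4.1060
Result: 64.9159 kg


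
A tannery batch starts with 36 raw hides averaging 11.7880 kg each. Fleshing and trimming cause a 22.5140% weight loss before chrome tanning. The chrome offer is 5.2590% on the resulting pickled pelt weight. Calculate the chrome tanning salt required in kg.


Total_raw = N * avg_wt = 36 * 11.7880 = 424.3680 kg
Substrate = Total_raw * (1 - loss/100) = 424.3680 * (1 - 22.5140/100) = 328.8258 kg
Chrome = Substrate * pct / 100 = 328.8258 * 5.2590 / 100 = 17.2929 kg


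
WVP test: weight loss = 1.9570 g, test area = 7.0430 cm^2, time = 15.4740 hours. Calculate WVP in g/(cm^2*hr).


Formula: WVP = loss / (area * time)
Substituting: WVP = 1.9570 / (7.0430 * 15.4740)
Result: 0.0179569 g/(cm^2*hr)


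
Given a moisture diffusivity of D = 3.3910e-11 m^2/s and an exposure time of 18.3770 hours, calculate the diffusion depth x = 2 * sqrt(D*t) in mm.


t = 18.3770 hr * 3600 = 66157.2000 s
D * t = 3.3910e-11 * 66157.2000 = 2.2434e-06
x = 2 * sqrt(D*t) = 2 * sqrt(2.2434e-06) = 0.00299559 m = 2.9956 mm


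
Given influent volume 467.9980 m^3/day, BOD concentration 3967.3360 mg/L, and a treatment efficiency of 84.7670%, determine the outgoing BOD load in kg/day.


Load_in = volume * conc / 1000 = 467.9980 * 3967.3360 / 1000 = 1856.7053 kg/day
Removed = Load_in * eff / 100 = 1856.7053 * 84.7670 / 100 = 1573.8734 kg/day
Load_out = Load_in - Removed = 1856.7053 - 1573.8734 = 282.8319 kg/day


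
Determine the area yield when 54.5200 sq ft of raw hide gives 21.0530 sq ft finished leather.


Formula: Yield = finished / raw * 100
Substituting: Yield = 21.0530 / 54.5200 * 100
Result: 38.6152 %


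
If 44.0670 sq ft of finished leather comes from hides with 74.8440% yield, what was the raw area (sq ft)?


Formula: raw = finished * 100 / yield
Substituting: raw = 44.0670 * 100 / 74.8440
Result: 58.8785 sq ft


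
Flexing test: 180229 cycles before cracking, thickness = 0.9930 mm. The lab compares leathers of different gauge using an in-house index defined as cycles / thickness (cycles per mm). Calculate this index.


Formula: Index = cycles / thickness
Substituting: Index = 180229 / 0.9930
Result: 181499.4965 cycles/mm


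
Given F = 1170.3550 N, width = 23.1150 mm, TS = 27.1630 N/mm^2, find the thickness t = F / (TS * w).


Formula: t = F / (TS * w)
Substituting: t = 1170.3550 / (27.1630 * 23.1150)
Result: 1.8640 mm


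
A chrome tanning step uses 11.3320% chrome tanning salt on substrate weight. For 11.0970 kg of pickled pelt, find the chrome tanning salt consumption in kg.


Formula: Chrome = substrate * pct / 100
Substituting: Chrome = 11.0970 * 11.3320 / 100
Result: 1.2575 kg


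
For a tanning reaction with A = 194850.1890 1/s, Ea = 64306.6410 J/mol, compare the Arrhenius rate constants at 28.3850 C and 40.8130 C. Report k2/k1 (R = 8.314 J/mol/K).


T1 = 28.3850 + 273.15 = 301.5350 K; T2 = 40.8130 + 273.15 = 313.9630 K
k1 = A * exp(-Ea/(R*T1)) = 194850.1890 * exp(-64306.6410/(8.314*301.5350)) = 1.4110e-06 1/s
k2 = A * exp(-Ea/(R*T2)) = 194850.1890 * exp(-64306.6410/(8.314*313.9630)) = 3.8949e-06 1/s
k2/k1 = 3.8949e-06 / 1.4110e-06 = 2.7604


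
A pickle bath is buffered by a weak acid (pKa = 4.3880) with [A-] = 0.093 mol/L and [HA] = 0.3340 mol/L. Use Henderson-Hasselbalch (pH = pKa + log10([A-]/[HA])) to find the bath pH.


ratio = [A-] / [HA] = 0.093 / 0.3340 = 0.2784
log10(ratio) = -0.5553
pH = pKa + log10(ratio) = 4.3880 - 0.5553 = 3.8327


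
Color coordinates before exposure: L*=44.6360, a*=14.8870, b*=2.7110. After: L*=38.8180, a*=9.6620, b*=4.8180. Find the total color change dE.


dL = -5.8180, da = -5.2250, db = 2.1070
dE = sqrt((-5.8180)^2 + (-5.2250)^2 + 2.1070^2) = 8.0987


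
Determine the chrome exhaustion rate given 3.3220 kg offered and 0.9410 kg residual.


Formula: Uptake = (offered - residual) / offered * 100
Substituting: Uptake = (3.3220 - 0.9410) / 3.3220 * 100
Result: 71.6737 %


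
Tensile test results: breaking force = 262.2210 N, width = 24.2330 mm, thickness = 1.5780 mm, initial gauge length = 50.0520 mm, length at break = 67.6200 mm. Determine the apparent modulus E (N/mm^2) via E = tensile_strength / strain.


TS = F / (w * t) = 262.2210 / (24.2330 * 1.5780) = 6.8573 N/mm^2
strain = (Lf - L0) / L0 = (67.6200 - 50.0520) / 50.0520 = 0.3510
E = TS / strain = 6.8573 / 0.3510 = 19.5368 N/mm^2


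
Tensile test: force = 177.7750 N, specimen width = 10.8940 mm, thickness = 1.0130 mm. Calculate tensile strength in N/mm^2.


Formula: TS = force / (width * thickness)
Substituting: TS = 177.7750 / (10.8940 * 1.0130)
Result: 16.1092 N/mm^2


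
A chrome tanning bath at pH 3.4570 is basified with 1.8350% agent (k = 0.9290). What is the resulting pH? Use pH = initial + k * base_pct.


Formula: pH_final = pH_initial + k * base_pct
Substituting: pH_final = 3.4570 + 0.9290 * 1.8350
Result: 5.1617


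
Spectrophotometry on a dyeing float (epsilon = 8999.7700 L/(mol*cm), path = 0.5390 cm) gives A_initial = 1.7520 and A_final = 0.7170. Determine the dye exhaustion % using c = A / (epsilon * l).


c_initial = A_i / (epsilon * l) = 1.7520 / (8999.7700 * 0.5390) = 3.6117e-04 mol/L
c_final = A_f / (epsilon * l) = 0.7170 / (8999.7700 * 0.5390) = 1.4781e-04 mol/L
Exhaustion = (c_initial - c_final) / c_initial * 100 = (3.6117e-04 - 1.4781e-04) / 3.6117e-04 * 100 = 59.0753 %


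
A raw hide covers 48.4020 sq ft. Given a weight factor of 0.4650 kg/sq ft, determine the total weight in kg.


Formula: Weight = area * weight_per_sqft
Substituting: Weight = 48.4020 * 0.4650
Result: 22.5069 kg


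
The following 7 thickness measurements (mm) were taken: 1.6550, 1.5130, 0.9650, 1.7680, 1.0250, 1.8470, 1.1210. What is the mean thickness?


Formula: Average = sum / n
Substituting: Average = 9.8940 / 7
Result: 1.4134 mm


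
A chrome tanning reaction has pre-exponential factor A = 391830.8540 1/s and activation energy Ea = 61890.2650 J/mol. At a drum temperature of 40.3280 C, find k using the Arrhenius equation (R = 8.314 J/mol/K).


T_K = T_C + 273.15 = 40.3280 + 273.15 = 313.4780 K
exponent = -Ea / (R * T_K) = -61890.2650 / (8.314 * 313.4780) = -23.7468
k = A * exp(exponent) = 391830.8540 * exp(-23.7468) = 1.9054e-05 1/s


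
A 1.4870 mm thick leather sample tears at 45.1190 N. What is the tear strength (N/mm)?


Formula: Tear strength = force / thickness
Substituting: Tear strength = 45.1190 / 1.4870
Result: 30.3423 N/mm


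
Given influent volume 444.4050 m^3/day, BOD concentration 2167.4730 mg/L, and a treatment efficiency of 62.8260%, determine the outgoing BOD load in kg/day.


Load_in = volume * conc / 1000 = 444.4050 * 2167.4730 / 1000 = 963.2358 kg/day
Removed = Load_in * eff / 100 = 963.2358 * 62.8260 / 100 = 605.1625 kg/day
Load_out = Load_in - Removed = 963.2358 - 605.1625 = 358.0733 kg/day


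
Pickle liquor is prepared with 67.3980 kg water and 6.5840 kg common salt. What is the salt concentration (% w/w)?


Formula: Conc = salt / (water + salt) * 100
Substituting: Conc = 6.5840 / (67.3980 + 6.5840) * 100
Result: 8.8995 %


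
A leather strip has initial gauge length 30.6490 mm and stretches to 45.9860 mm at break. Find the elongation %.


Formula: Elongation = (Lf - L0) / L0 * 100
Substituting: Elongation = (45.9860 - 30.6490) / 30.6490 * 100
Result: 50.0408 %


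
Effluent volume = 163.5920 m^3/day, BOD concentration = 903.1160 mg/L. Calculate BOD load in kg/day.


Formula: BOD_load = volume * conc / 1000
Substituting: BOD_load = 163.5920 * 903.1160 / 1000
Result: 147.7426 kg/day


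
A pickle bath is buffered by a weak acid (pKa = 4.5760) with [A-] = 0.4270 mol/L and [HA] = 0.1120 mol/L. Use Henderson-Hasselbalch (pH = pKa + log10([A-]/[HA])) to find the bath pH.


ratio = [A-] / [HA] = 0.4270 / 0.1120 = 3.8125
log10(ratio) = 0.5812
pH = pKa + log10(ratio) = 4.5760 + 0.5812 = 5.1572


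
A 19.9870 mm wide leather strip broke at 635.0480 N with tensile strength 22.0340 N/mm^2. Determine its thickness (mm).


Formula: t = F / (TS * w)
Substituting: t = 635.0480 / (22.0340 * 19.9870)
Result: 1.4420 mm


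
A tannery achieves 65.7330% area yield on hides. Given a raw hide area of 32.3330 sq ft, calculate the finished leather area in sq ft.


Formula: finished = raw * yield / 100
Substituting: finished = 32.3330 * 65.7330 / 100
Result: 21.2535 sq ft


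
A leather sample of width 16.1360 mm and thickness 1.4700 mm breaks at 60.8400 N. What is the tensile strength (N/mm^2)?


Formula: TS = force / (width * thickness)
Substituting: TS = 60.8400 / (16.1360 * 1.4700)
Result: 2.5649 N/mm^2


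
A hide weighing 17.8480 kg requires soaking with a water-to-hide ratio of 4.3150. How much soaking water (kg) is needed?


Formula: Water = hide_weight * ratio
Substituting: Water = 17.8480 * 4.3150
Result: 77.0141 kg


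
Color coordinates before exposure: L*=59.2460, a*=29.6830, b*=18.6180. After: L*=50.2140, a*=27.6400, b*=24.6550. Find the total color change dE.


dL = -9.0320, da = -2.0430, db = 6.0370
dE = sqrt((-9.0320)^2 + (-2.0430)^2 + 6.0370^2) = 11.0542


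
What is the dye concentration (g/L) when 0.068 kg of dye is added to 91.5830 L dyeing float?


Formula: Conc = dye_mass(kg) / volume(L) * 1000
Substituting: Conc = 0.068 / 91.5830 * 1000
Result: 0.7425 g/L


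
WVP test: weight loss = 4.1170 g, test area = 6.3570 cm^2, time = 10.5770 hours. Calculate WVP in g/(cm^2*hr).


Formula: WVP = loss / (area * time)
Substituting: WVP = 4.1170 / (6.3570 * 10.5770)
Result: 0.0612303 g/(cm^2*hr)


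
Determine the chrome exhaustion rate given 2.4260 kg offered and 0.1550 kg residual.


Formula: Uptake = (offered - residual) / offered * 100
Substituting: Uptake = (2.4260 - 0.1550) / 2.4260 * 100
Result: 93.6109 %


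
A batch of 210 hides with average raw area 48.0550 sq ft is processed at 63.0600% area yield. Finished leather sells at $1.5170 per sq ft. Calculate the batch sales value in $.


Raw_total = N * avg_area = 210 * 48.0550 = 10091.5500 sq ft
Finished = Raw_total * yield / 100 = 10091.5500 * 63.0600 / 100 = 6363.7314 sq ft
Value = Finished * price = 6363.7314 * 1.5170 = 9653.7806 $


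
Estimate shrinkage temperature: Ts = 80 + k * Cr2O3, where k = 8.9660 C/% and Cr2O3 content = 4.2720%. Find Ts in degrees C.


Formula: Ts = 80 + k * Cr2O3
Substituting: Ts = 80 + 8.9660 * 4.2720
Result: 118.3028 C


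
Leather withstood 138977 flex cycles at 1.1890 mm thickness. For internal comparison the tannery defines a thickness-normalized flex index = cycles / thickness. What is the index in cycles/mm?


Formula: Index = cycles / thickness
Substituting: Index = 138977 / 1.1890
Result: 116885.6182 cycles/mm


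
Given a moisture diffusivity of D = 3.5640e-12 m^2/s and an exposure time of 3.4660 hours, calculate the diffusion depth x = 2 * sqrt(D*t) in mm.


t = 3.4660 hr * 3600 = 12477.6000 s
D * t = 3.5640e-12 * 12477.6000 = 4.4470e-08
x = 2 * sqrt(D*t) = 2 * sqrt(4.4470e-08) = 4.2176e-04 m = 0.4218 mm


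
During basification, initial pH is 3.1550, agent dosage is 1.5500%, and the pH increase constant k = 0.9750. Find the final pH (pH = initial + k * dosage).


Formula: pH_final = pH_initial + k * base_pct
Substituting: pH_final = 3.1550 + 0.9750 * 1.5500
Result: 4.6662


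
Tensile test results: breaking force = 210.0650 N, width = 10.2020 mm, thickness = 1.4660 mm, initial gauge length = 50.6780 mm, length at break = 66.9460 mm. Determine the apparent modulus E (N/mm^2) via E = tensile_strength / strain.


TS = F / (w * t) = 210.0650 / (10.2020 * 1.4660) = 14.0454 N/mm^2
strain = (Lf - L0) / L0 = (66.9460 - 50.6780) / 50.6780 = 0.3210
E = TS / strain = 14.0454 / 0.3210 = 43.7542 N/mm^2


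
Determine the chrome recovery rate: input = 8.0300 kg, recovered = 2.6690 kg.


Formula: Recovery = recovered / input * 100
Substituting: Recovery = 2.6690 / 8.0300 * 100
Result: 33.2379 %


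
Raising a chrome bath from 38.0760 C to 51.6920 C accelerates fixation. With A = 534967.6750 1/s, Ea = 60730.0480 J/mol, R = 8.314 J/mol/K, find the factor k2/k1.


T1 = 38.0760 + 273.15 = 311.2260 K; T2 = 51.6920 + 273.15 = 324.8420 K
k1 = A * exp(-Ea/(R*T1)) = 534967.6750 * exp(-60730.0480/(8.314*311.2260)) = 3.4303e-05 1/s
k2 = A * exp(-Ea/(R*T2)) = 534967.6750 * exp(-60730.0480/(8.314*324.8420)) = 9.1743e-05 1/s
k2/k1 = 9.1743e-05 / 3.4303e-05 = 2.6745


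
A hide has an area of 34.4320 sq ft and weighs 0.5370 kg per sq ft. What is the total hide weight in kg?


Formula: Weight = area * weight_per_sqft
Substituting: Weight = 34.4320 * 0.5370
Result: 18.4900 kg


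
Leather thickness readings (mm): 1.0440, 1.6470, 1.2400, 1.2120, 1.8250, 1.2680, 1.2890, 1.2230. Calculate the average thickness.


Formula: Average = sum / n
Substituting: Average = 10.7480 / 8
Result: 1.3435 mm


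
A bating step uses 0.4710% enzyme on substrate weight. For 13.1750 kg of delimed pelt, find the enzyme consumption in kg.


Formula: Enzyme = substrate * pct / 100
Substituting: Enzyme = 13.1750 * 0.4710 / 100
Result: 0.0620542 kg


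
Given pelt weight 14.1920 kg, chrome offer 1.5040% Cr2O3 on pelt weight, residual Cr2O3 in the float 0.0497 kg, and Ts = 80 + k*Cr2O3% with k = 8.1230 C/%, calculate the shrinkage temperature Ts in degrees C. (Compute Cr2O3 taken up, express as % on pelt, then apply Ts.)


Offered = pelt * offer_pct / 100 = 14.1920 * 1.5040 / 100 = 0.2134 kg
Uptake = offered - residual = 0.2134 - 0.0497 = 0.1637 kg
Cr2O3% on pelt = uptake / pelt * 100 = 0.1637 / 14.1920 * 100 = 1.1538 %
Ts = 80 + k * Cr2O3% = 80 + 8.1230 * 1.1538 = 89.3723 C


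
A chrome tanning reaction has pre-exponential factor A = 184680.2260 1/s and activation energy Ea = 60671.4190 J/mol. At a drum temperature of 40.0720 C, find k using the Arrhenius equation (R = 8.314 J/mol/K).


T_K = T_C + 273.15 = 40.0720 + 273.15 = 313.2220 K
exponent = -Ea / (R * T_K) = -60671.4190 / (8.314 * 313.2220) = -23.2982
k = A * exp(exponent) = 184680.2260 * exp(-23.2982) = 1.4065e-05 1/s


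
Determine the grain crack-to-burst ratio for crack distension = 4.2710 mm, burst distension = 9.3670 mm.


Formula: Ratio = crack / burst
Substituting: Ratio = 4.2710 / 9.3670
Result: 0.4560


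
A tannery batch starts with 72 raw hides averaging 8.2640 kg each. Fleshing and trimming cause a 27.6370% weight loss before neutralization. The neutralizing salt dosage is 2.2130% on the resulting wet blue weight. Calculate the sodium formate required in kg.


Total_raw = N * avg_wt = 72 * 8.2640 = 595.0080 kg
Substrate = Total_raw * (1 - loss/100) = 595.0080 * (1 - 27.6370/100) = 430.5656 kg
Neutralizer = Substrate * pct / 100 = 430.5656 * 2.2130 / 100 = 9.5284 kg


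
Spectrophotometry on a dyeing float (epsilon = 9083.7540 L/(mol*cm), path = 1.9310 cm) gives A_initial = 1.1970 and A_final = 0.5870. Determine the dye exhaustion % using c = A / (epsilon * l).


c_initial = A_i / (epsilon * l) = 1.1970 / (9083.7540 * 1.9310) = 6.8241e-05 mol/L
c_final = A_f / (epsilon * l) = 0.5870 / (9083.7540 * 1.9310) = 3.3465e-05 mol/L
Exhaustion = (c_initial - c_final) / c_initial * 100 = (6.8241e-05 - 3.3465e-05) / 6.8241e-05 * 100 = 50.9607 %


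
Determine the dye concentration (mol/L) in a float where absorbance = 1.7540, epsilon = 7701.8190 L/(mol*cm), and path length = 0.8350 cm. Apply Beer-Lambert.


Formula: c = A / (epsilon * l)
Substituting: c = 1.7540 / (7701.8190 * 0.8350)
Result: 2.7274e-04 mol/L


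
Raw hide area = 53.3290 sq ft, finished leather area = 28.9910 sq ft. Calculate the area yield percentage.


Formula: Yield = finished / raw * 100
Substituting: Yield = 28.9910 / 53.3290 * 100
Result: 54.3625 %


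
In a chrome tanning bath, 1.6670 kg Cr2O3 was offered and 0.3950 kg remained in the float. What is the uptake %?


Formula: Uptake = (offered - residual) / offered * 100
Substituting: Uptake = (1.6670 - 0.3950) / 1.6670 * 100
Result: 76.3047 %


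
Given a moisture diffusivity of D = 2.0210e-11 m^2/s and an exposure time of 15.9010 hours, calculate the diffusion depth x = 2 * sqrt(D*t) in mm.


t = 15.9010 hr * 3600 = 57243.6000 s
D * t = 2.0210e-11 * 57243.6000 = 1.1569e-06
x = 2 * sqrt(D*t) = 2 * sqrt(1.1569e-06) = 0.00215118 m = 2.1512 mm


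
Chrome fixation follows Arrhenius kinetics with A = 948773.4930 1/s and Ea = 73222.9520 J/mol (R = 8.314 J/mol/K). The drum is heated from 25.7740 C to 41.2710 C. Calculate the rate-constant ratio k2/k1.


T1 = 25.7740 + 273.15 = 298.9240 K; T2 = 41.2710 + 273.15 = 314.4210 K
k1 = A * exp(-Ea/(R*T1)) = 948773.4930 * exp(-73222.9520/(8.314*298.9240)) = 1.5190e-07 1/s
k2 = A * exp(-Ea/(R*T2)) = 948773.4930 * exp(-73222.9520/(8.314*314.4210)) = 6.4897e-07 1/s
k2/k1 = 6.4897e-07 / 1.5190e-07 = 4.2723


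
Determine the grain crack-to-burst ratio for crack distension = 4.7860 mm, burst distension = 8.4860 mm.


Formula: Ratio = crack / burst
Substituting: Ratio = 4.7860 / 8.4860
Result: 0.5640


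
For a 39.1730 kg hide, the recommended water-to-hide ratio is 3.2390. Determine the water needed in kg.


Formula: Water = hide_weight * ratio
Substituting: Water = 39.1730 * 3.2390
Result: 126.8813 kg


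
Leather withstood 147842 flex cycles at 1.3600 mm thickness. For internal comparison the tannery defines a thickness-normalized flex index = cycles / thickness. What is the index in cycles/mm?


Formula: Index = cycles / thickness
Substituting: Index = 147842 / 1.3600
Result: 108707.3529 cycles/mm


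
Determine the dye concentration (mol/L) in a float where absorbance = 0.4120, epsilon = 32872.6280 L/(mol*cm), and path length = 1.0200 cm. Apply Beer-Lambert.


Formula: c = A / (epsilon * l)
Substituting: c = 0.4120 / (32872.6280 * 1.0200)
Result: 1.2287e-05 mol/L


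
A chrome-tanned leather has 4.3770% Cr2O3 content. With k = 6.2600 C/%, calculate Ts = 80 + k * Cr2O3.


Formula: Ts = 80 + k * Cr2O3
Substituting: Ts = 80 + 6.2600 * 4.3770
Result: 107.4000 C


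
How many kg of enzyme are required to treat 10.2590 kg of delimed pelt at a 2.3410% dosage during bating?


Formula: Enzyme = substrate * pct / 100
Substituting: Enzyme = 10.2590 * 2.3410 / 100
Result: 0.2402 kg


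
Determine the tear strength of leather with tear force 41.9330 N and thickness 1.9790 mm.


Formula: Tear strength = force / thickness
Substituting: Tear strength = 41.9330 / 1.9790
Result: 21.1890 N/mm


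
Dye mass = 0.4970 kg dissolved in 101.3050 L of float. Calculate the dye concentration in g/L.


Formula: Conc = dye_mass(kg) / volume(L) * 1000
Substituting: Conc = 0.4970 / 101.3050 * 1000
Result: 4.9060 g/L


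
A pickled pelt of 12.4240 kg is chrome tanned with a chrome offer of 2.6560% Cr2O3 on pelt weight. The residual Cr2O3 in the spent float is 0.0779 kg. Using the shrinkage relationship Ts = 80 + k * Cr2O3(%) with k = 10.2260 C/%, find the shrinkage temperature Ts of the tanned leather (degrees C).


Offered = pelt * offer_pct / 100 = 12.4240 * 2.6560 / 100 = 0.3300 kg
Uptake = offered - residual = 0.3300 - 0.0779 = 0.2521 kg
Cr2O3% on pelt = uptake / pelt * 100 = 0.2521 / 12.4240 * 100 = 2.0290 %
Ts = 80 + k * Cr2O3% = 80 + 10.2260 * 2.0290 = 100.7484 C


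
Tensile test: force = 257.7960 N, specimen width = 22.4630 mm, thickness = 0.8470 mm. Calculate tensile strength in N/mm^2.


Formula: TS = force / (width * thickness)
Substituting: TS = 257.7960 / (22.4630 * 0.8470)
Result: 13.5496 N/mm^2


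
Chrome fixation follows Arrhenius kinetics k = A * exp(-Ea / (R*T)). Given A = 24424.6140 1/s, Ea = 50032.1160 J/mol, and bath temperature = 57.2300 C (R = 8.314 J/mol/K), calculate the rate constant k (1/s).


T_K = T_C + 273.15 = 57.2300 + 273.15 = 330.3800 K
exponent = -Ea / (R * T_K) = -50032.1160 / (8.314 * 330.3800) = -18.2148
k = A * exp(exponent) = 24424.6140 * exp(-18.2148) = 3.0007e-04 1/s


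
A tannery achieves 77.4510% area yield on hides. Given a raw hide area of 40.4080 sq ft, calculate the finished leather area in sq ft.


Formula: finished = raw * yield / 100
Substituting: finished = 40.4080 * 77.4510 / 100
Result: 31.2964 sq ft


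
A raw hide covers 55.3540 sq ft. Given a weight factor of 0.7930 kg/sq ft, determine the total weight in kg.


Formula: Weight = area * weight_per_sqft
Substituting: Weight = 55.3540 * 0.7930
Result: 43.8957 kg


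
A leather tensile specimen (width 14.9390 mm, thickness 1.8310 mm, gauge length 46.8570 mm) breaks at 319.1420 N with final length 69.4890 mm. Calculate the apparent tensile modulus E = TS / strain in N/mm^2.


TS = F / (w * t) = 319.1420 / (14.9390 * 1.8310) = 11.6674 N/mm^2
strain = (Lf - L0) / L0 = (69.4890 - 46.8570) / 46.8570 = 0.4830
E = TS / strain = 11.6674 / 0.4830 = 24.1560 N/mm^2


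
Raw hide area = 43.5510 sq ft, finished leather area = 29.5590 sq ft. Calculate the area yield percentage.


Formula: Yield = finished / raw * 100
Substituting: Yield = 29.5590 / 43.5510 * 100
Result: 67.8721 %


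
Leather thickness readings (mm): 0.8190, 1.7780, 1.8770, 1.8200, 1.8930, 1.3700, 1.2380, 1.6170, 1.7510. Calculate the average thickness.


Formula: Average = sum / n
Substituting: Average = 14.1630 / 9
Result: 1.5737 mm


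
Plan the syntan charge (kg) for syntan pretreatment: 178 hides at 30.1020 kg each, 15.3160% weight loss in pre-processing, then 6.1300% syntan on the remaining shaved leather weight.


Total_raw = N * avg_wt = 178 * 30.1020 = 5358.1560 kg
Substrate = Total_raw * (1 - loss/100) = 5358.1560 * (1 - 15.3160/100) = 4537.5008 kg
Syntan = Substrate * pct / 100 = 4537.5008 * 6.1300 / 100 = 278.1488 kg


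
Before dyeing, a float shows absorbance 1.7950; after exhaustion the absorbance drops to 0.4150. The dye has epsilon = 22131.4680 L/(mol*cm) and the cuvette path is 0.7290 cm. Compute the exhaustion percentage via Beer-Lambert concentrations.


c_initial = A_i / (epsilon * l) = 1.7950 / (22131.4680 * 0.7290) = 1.1126e-04 mol/L
c_final = A_f / (epsilon * l) = 0.4150 / (22131.4680 * 0.7290) = 2.5722e-05 mol/L
Exhaustion = (c_initial - c_final) / c_initial * 100 = (1.1126e-04 - 2.5722e-05) / 1.1126e-04 * 100 = 76.8802 %


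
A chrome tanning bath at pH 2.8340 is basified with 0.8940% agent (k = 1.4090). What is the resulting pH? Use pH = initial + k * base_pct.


Formula: pH_final = pH_initial + k * base_pct
Substituting: pH_final = 2.8340 + 1.4090 * 0.8940
Result: 4.0936


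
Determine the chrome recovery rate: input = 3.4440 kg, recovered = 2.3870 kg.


Formula: Recovery = recovered / input * 100
Substituting: Recovery = 2.3870 / 3.4440 * 100
Result: 69.3089 %


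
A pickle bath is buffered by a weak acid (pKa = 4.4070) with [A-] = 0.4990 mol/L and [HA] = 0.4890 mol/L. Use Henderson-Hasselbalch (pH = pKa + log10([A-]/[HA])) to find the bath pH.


ratio = [A-] / [HA] = 0.4990 / 0.4890 = 1.0204
log10(ratio) = 0.00879169
pH = pKa + log10(ratio) = 4.4070 + 0.00879169 = 4.4158


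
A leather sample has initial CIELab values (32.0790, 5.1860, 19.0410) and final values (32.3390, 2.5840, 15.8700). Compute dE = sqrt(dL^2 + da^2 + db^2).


dL = 0.2600, da = -2.6020, db = -3.1710
dE = sqrt(0.2600^2 + (-2.6020)^2 + (-3.1710)^2) = 4.1101


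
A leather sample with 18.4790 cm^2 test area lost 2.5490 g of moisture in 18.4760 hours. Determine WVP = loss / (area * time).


Formula: WVP = loss / (area * time)
Substituting: WVP = 2.5490 / (18.4790 * 18.4760)
Result: 0.00746592 g/(cm^2*hr)


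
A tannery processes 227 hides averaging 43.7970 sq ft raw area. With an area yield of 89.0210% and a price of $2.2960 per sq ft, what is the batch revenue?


Raw_total = N * avg_area = 227 * 43.7970 = 9941.9190 sq ft
Finished = Raw_total * yield / 100 = 9941.9190 * 89.0210 / 100 = 8850.3957 sq ft
Value = Finished * price = 8850.3957 * 2.2960 = 20320.5086 $


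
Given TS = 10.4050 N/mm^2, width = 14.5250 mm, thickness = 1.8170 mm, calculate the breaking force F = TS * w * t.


Formula: F = TS * w * t
Substituting: F = 10.4050 * 14.5250 * 1.8170
Result: 274.6080 N


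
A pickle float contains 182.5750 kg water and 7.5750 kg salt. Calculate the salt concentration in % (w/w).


Formula: Conc = salt / (water + salt) * 100
Substituting: Conc = 7.5750 / (182.5750 + 7.5750) * 100
Result: 3.9837 %


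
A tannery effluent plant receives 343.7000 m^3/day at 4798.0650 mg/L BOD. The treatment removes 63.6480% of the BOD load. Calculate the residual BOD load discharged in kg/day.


Load_in = volume * conc / 1000 = 343.7000 * 4798.0650 / 1000 = 1649.0949 kg/day
Removed = Load_in * eff / 100 = 1649.0949 * 63.6480 / 100 = 1049.6159 kg/day
Load_out = Load_in - Removed = 1649.0949 - 1049.6159 = 599.4790 kg/day


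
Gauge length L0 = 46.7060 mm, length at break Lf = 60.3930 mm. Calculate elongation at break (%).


Formula: Elongation = (Lf - L0) / L0 * 100
Substituting: Elongation = (60.3930 - 46.7060) / 46.7060 * 100
Result: 29.3046 %


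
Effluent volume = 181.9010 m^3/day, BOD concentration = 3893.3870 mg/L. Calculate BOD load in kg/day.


Formula: BOD_load = volume * conc / 1000
Substituting: BOD_load = 181.9010 * 3893.3870 / 1000
Result: 708.2110 kg/day


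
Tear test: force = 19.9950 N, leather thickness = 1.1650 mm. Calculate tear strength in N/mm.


Formula: Tear strength = force / thickness
Substituting: Tear strength = 19.9950 / 1.1650
Result: 17.1631 N/mm


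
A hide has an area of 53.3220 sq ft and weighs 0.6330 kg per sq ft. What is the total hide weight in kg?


Formula: Weight = area * weight_per_sqft
Substituting: Weight = 53.3220 * 0.6330
Result: 33.7528 kg


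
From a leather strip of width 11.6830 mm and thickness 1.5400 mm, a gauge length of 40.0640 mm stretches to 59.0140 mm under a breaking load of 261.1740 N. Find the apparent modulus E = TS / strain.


TS = F / (w * t) = 261.1740 / (11.6830 * 1.5400) = 14.5163 N/mm^2
strain = (Lf - L0) / L0 = (59.0140 - 40.0640) / 40.0640 = 0.4730
E = TS / strain = 14.5163 / 0.4730 = 30.6902 N/mm^2


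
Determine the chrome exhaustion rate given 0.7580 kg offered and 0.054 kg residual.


Formula: Uptake = (offered - residual) / offered * 100
Substituting: Uptake = (0.7580 - 0.054) / 0.7580 * 100
Result: 92.8760 %


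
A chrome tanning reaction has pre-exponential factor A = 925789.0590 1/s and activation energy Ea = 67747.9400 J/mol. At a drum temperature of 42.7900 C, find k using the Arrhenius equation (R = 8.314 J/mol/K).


T_K = T_C + 273.15 = 42.7900 + 273.15 = 315.9400 K
exponent = -Ea / (R * T_K) = -67747.9400 / (8.314 * 315.9400) = -25.7918
k = A * exp(exponent) = 925789.0590 * exp(-25.7918) = 5.8248e-06 1/s


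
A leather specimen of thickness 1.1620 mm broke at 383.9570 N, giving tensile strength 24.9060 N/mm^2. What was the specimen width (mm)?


Formula: w = F / (TS * t)
Substituting: w = 383.9570 / (24.9060 * 1.1620)
Result: 13.2670 mm


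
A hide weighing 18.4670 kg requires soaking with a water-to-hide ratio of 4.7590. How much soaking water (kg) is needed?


Formula: Water = hide_weight * ratio
Substituting: Water = 18.4670 * 4.7590
Result: 87.8845 kg


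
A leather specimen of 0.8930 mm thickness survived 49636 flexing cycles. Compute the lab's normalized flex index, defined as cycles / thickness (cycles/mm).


Formula: Index = cycles / thickness
Substituting: Index = 49636 / 0.8930
Result: 55583.4267 cycles/mm


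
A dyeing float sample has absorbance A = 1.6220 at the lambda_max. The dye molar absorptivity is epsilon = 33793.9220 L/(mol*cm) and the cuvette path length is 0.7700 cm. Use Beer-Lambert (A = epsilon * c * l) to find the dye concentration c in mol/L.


Formula: c = A / (epsilon * l)
Substituting: c = 1.6220 / (33793.9220 * 0.7700)
Result: 6.2334e-05 mol/L
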